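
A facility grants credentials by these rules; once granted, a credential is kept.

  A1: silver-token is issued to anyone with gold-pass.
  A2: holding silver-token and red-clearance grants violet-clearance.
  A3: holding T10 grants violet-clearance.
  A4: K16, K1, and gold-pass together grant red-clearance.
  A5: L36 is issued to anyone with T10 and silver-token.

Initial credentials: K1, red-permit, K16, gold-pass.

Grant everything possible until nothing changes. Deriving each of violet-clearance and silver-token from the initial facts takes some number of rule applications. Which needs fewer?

silver-token

silver-token: Holding gold-pass grants silver-token (A1). [1 rule application]
violet-clearance: Holding K16, K1, and gold-pass grants red-clearance (A4). Holding gold-pass grants silver-token (A1). Holding silver-token and red-clearance grants violet-clearance (A2). [3 rule applications]
silver-token needs fewer.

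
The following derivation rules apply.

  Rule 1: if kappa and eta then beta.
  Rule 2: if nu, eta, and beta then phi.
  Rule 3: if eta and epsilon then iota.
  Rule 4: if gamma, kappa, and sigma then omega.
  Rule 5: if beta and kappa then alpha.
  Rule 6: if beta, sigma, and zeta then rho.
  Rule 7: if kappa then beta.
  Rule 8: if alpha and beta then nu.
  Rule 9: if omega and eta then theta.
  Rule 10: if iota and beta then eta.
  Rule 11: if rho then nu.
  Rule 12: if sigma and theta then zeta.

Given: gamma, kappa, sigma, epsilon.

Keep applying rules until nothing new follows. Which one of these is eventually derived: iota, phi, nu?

From kappa, Rule 7 gives beta.
From beta and kappa, Rule 5 gives alpha.
alpha and beta hold, so nu follows (Rule 8).
iota would need eta and epsilon (Rule 3), but eta is never established. phi would need nu, eta, and beta (Rule 2), but eta is never established.

nu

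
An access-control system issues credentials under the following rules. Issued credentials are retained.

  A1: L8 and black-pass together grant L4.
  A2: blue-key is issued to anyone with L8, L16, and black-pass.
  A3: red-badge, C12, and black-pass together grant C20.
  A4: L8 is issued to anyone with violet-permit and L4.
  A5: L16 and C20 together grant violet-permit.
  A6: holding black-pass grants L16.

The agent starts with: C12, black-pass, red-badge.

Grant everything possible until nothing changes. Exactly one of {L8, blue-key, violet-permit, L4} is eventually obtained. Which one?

Holding red-badge, C12, and black-pass grants C20 (A3).
Holding black-pass grants L16 (A6).
Holding L16 and C20 grants violet-permit (A5).
L4 would need L8 and black-pass (A1), but L8 is never granted. L8 would need violet-permit and L4 (A4), but L4 is never granted. blue-key would need L8, L16, and black-pass (A2), but L8 is never granted.

violet-permit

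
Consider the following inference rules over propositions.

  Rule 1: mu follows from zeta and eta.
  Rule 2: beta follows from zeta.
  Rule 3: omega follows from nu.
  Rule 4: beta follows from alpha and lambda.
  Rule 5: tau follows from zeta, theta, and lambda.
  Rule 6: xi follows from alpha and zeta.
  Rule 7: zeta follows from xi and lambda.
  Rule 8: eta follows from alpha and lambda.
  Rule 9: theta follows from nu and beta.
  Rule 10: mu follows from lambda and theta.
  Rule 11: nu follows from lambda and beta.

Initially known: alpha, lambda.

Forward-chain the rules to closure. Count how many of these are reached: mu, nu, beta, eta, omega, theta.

From alpha and lambda, Rule 8 gives eta.
From alpha and lambda, Rule 4 gives beta.
lambda and beta hold, so nu follows (Rule 11).
From nu and beta, Rule 9 gives theta.
From nu, Rule 3 gives omega.
lambda and theta hold, so mu follows (Rule 10).
mu: reached.
nu: reached.
beta: reached.
eta: reached.
omega: reached.
theta: reached.
All 6 are reached.

6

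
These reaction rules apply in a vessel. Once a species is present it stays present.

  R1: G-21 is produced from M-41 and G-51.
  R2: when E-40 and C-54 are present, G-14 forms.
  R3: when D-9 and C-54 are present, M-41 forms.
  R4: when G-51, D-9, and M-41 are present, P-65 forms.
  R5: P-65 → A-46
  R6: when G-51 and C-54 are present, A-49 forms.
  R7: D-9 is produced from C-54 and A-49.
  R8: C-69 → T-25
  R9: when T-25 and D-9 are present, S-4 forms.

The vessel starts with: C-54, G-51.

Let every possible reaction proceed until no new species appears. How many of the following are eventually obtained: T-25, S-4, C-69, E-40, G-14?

T-25 would need C-69 (R8), but C-69 never forms.
S-4 would need T-25 and D-9 (R9), but T-25 never forms.
No rule produces C-69, and it is not given.
No rule produces E-40, and it is not given.
G-14 would need E-40 and C-54 (R2), but E-40 never forms.
None of the 5 are reached.

0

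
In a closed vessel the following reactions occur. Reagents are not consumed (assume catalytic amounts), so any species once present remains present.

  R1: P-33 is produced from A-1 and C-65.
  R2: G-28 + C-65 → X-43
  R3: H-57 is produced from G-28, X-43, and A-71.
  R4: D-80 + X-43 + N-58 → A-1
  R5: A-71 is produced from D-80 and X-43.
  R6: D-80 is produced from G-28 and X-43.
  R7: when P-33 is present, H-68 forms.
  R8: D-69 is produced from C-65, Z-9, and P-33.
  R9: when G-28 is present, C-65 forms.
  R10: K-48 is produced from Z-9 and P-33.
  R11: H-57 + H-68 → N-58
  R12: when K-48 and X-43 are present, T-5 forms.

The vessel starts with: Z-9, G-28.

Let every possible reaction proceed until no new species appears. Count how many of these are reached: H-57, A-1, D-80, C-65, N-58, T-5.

3

G-28 present → C-65 forms (R9).
G-28 and C-65 present → X-43 forms (R2).
G-28 and X-43 present → D-80 forms (R6).
D-80 and X-43 present → A-71 forms (R5).
G-28, X-43, and A-71 present → H-57 forms (R3).
H-57: reached.
A-1 would need D-80, X-43, and N-58 (R4), but N-58 never forms.
D-80: reached.
C-65: reached.
N-58 would need H-57 and H-68 (R11), but H-68 never forms.
T-5 would need K-48 and X-43 (R12), but K-48 never forms.
Reached: H-57, D-80, and C-65 — 3 of the 6.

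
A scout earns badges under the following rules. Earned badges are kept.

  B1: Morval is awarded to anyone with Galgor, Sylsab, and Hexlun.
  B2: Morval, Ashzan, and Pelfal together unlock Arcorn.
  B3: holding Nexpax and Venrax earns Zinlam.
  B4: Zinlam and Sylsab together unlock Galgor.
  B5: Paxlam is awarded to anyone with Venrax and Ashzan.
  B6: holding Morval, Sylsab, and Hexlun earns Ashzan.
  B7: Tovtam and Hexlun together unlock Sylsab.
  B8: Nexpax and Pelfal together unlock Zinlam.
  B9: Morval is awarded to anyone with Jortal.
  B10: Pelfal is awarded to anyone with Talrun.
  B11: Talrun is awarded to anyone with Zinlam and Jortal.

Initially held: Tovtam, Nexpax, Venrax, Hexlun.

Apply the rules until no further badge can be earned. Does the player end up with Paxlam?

Yes

With Tovtam and Hexlun, Sylsab is earned (B7).
With Nexpax and Venrax, Zinlam is earned (B3).
With Zinlam and Sylsab, Galgor is earned (B4).
With Galgor, Sylsab, and Hexlun, Morval is earned (B1).
With Morval, Sylsab, and Hexlun, Ashzan is earned (B6).
With Venrax and Ashzan, Paxlam is earned (B5).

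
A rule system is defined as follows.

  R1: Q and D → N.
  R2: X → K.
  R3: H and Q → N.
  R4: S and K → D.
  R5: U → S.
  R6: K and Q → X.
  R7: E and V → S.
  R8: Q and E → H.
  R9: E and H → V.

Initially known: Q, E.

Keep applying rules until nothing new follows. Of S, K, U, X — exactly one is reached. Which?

Q and E hold, so H follows (R8).
From E and H, R9 gives V.
From E and V, R7 gives S.
X would need K and Q (R6), but K is never established. No rule produces U, and it is not given. K would need X (R2), but X is never established.

S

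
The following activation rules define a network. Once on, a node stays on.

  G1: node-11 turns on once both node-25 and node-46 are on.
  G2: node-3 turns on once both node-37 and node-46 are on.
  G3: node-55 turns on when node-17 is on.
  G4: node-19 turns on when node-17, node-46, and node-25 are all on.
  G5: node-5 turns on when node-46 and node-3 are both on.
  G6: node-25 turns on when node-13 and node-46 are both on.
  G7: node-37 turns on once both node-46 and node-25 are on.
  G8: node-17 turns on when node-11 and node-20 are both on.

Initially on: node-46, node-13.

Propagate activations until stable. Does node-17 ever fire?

node-17 would need node-11 and node-20 (G8), but node-20 never turns on.

No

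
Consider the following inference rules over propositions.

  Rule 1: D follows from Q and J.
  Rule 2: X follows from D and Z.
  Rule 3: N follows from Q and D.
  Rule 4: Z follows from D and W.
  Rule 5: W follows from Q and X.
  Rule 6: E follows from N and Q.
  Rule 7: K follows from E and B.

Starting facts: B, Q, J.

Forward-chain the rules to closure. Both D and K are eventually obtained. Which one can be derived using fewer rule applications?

D: From Q and J, Rule 1 gives D. [1 rule application]
K: From Q and J, Rule 1 gives D. Q and D hold, so N follows (Rule 3). N and Q hold, so E follows (Rule 6). From E and B, Rule 7 gives K. [4 rule applications]
D needs fewer.

D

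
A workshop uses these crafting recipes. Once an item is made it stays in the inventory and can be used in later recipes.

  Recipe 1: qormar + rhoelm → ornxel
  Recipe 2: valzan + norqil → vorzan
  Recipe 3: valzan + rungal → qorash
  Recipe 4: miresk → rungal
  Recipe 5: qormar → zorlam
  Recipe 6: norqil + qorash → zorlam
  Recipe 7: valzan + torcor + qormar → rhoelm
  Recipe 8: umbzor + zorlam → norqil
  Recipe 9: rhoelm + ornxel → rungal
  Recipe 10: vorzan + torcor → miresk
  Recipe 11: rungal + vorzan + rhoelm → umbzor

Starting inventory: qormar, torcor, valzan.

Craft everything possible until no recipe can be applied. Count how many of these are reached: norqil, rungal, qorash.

2

valzan + torcor + qormar → rhoelm (Recipe 7).
qormar + rhoelm → ornxel (Recipe 1).
rhoelm + ornxel → rungal (Recipe 9).
valzan + rungal → qorash (Recipe 3).
norqil would need umbzor and zorlam (Recipe 8), but umbzor is never obtained.
rungal: reached.
qorash: reached.
Reached: rungal and qorash — 2 of the 3.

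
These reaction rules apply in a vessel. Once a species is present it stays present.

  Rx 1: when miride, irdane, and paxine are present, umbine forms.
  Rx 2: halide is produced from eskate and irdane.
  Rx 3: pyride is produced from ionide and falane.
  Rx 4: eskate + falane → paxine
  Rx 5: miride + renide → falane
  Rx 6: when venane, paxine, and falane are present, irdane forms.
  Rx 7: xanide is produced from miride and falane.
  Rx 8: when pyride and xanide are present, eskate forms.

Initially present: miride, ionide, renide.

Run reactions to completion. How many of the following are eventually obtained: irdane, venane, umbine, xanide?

1

miride and renide present → falane forms (Rx 5).
miride and falane present → xanide forms (Rx 7).
irdane would need venane, paxine, and falane (Rx 6), but venane never forms.
No rule produces venane, and it is not given.
umbine would need miride, irdane, and paxine (Rx 1), but irdane never forms.
xanide: reached.
Reached: xanide — 1 of the 4.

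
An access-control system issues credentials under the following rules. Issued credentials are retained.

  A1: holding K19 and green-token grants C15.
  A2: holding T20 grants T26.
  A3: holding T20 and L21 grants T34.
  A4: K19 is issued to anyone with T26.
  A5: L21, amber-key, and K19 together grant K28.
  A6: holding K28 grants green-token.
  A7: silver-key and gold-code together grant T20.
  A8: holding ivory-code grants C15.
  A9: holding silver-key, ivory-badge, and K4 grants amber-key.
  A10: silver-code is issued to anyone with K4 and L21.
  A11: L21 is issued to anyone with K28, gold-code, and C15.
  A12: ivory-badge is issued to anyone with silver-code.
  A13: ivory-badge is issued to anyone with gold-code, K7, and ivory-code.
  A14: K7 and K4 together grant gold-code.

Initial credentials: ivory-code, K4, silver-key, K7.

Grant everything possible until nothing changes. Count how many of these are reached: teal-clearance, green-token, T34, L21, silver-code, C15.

1

Holding ivory-code grants C15 (A8).
No rule produces teal-clearance, and it is not given.
green-token would need K28 (A6), but K28 is never granted.
T34 would need T20 and L21 (A3), but L21 is never granted.
L21 would need K28, gold-code, and C15 (A11), but K28 is never granted.
silver-code would need K4 and L21 (A10), but L21 is never granted.
C15: reached.
Reached: C15 — 1 of the 6.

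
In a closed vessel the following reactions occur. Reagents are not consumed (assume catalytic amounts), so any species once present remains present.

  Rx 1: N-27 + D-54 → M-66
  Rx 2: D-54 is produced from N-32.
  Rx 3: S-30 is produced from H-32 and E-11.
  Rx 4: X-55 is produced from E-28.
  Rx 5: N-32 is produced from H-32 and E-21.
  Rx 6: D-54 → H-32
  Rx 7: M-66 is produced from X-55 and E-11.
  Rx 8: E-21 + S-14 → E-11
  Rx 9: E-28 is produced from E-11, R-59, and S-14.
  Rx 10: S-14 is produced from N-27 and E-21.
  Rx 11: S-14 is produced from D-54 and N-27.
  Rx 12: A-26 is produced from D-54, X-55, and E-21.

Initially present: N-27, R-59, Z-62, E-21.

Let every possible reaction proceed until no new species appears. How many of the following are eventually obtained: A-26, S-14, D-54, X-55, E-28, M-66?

4

N-27 and E-21 present → S-14 forms (Rx 10).
E-21 and S-14 present → E-11 forms (Rx 8).
E-11, R-59, and S-14 present → E-28 forms (Rx 9).
E-28 present → X-55 forms (Rx 4).
X-55 and E-11 present → M-66 forms (Rx 7).
A-26 would need D-54, X-55, and E-21 (Rx 12), but D-54 never forms.
S-14: reached.
D-54 would need N-32 (Rx 2), but N-32 never forms.
X-55: reached.
E-28: reached.
M-66: reached.
Reached: S-14, X-55, E-28, and M-66 — 4 of the 6.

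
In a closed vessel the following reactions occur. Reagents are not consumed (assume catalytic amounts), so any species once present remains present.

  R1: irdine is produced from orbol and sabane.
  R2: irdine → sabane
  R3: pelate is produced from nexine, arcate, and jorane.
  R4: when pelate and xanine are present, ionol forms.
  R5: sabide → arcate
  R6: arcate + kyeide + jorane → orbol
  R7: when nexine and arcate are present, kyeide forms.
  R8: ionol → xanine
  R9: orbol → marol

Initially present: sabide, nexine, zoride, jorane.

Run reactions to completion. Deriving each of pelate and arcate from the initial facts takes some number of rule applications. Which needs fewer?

arcate

arcate: sabide present → arcate forms (R5). [1 rule application]
pelate: sabide present → arcate forms (R5). nexine, arcate, and jorane present → pelate forms (R3). [2 rule applications]
arcate needs fewer.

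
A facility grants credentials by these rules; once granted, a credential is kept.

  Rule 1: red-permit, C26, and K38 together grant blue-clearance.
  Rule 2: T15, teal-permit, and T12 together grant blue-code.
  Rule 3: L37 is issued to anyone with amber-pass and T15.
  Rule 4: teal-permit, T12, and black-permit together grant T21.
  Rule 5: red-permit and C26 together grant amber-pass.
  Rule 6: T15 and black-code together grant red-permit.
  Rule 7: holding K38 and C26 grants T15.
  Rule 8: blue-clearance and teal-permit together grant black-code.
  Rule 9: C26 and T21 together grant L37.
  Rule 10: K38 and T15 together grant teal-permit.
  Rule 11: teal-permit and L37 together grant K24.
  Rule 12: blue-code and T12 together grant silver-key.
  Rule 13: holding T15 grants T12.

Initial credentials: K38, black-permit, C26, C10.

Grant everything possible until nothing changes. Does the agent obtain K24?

Yes

Holding K38 and C26 grants T15 (Rule 7).
Holding K38 and T15 grants teal-permit (Rule 10).
Holding T15 grants T12 (Rule 13).
Holding teal-permit, T12, and black-permit grants T21 (Rule 4).
Holding C26 and T21 grants L37 (Rule 9).
Holding teal-permit and L37 grants K24 (Rule 11).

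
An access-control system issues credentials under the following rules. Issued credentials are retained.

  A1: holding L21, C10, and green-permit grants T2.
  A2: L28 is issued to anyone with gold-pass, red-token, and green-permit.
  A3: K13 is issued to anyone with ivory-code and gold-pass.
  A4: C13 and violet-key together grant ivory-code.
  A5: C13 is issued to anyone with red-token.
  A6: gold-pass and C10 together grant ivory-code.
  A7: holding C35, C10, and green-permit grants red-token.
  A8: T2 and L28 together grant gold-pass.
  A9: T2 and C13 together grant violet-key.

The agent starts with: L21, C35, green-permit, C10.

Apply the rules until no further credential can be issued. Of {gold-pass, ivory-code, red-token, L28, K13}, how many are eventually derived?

2

Holding L21, C10, and green-permit grants T2 (A1).
Holding C35, C10, and green-permit grants red-token (A7).
Holding red-token grants C13 (A5).
Holding T2 and C13 grants violet-key (A9).
Holding C13 and violet-key grants ivory-code (A4).
gold-pass would need T2 and L28 (A8), but L28 is never granted.
ivory-code: reached.
red-token: reached.
L28 would need gold-pass, red-token, and green-permit (A2), but gold-pass is never granted.
K13 would need ivory-code and gold-pass (A3), but gold-pass is never granted.
Reached: ivory-code and red-token — 2 of the 5.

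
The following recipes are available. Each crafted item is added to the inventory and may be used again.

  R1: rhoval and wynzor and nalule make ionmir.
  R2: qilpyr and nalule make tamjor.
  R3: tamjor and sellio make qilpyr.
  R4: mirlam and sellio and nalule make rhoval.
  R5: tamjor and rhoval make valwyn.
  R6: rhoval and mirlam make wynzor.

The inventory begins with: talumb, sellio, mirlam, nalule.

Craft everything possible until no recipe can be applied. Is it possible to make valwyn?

valwyn would need tamjor and rhoval (R5), but tamjor is never obtained.

No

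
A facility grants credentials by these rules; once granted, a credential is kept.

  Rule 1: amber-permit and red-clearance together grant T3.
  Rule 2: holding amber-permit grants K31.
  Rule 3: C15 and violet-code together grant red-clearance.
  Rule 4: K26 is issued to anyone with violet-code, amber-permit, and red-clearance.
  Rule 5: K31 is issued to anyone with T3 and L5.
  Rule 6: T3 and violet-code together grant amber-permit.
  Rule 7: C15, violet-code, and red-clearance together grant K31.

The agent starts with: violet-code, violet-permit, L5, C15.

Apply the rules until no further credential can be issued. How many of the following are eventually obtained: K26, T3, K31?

1

Holding C15 and violet-code grants red-clearance (Rule 3).
Holding C15, violet-code, and red-clearance grants K31 (Rule 7).
K26 would need violet-code, amber-permit, and red-clearance (Rule 4), but amber-permit is never granted.
T3 would need amber-permit and red-clearance (Rule 1), but amber-permit is never granted.
K31: reached.
Reached: K31 — 1 of the 3.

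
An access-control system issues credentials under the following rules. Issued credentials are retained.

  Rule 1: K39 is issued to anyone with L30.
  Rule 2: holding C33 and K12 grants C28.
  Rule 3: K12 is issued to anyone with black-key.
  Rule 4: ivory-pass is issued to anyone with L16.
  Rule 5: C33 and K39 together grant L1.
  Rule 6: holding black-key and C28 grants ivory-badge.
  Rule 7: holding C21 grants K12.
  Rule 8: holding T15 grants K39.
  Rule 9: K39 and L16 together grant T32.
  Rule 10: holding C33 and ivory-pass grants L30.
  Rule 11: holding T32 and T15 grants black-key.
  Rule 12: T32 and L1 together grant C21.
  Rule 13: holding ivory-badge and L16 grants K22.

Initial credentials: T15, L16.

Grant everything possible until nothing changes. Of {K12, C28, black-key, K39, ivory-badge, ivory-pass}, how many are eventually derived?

Holding T15 grants K39 (Rule 8).
Holding L16 grants ivory-pass (Rule 4).
Holding K39 and L16 grants T32 (Rule 9).
Holding T32 and T15 grants black-key (Rule 11).
Holding black-key grants K12 (Rule 3).
K12: reached.
C28 would need C33 and K12 (Rule 2), but C33 is never granted.
black-key: reached.
K39: reached.
ivory-badge would need black-key and C28 (Rule 6), but C28 is never granted.
ivory-pass: reached.
Reached: K12, black-key, K39, and ivory-pass — 4 of the 6.

4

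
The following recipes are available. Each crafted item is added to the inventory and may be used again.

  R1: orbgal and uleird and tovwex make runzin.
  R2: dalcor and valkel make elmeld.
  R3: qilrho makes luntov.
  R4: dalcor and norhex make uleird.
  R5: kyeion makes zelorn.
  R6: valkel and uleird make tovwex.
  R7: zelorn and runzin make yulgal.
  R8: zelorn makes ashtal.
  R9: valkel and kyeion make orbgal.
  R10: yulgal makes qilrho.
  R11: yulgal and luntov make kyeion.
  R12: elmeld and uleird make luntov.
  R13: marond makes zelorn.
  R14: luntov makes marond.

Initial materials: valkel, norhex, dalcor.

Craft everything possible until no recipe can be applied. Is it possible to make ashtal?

Using R2, dalcor and valkel make elmeld.
dalcor and norhex → uleird (R4).
elmeld and uleird → luntov (R12).
Using R14, luntov makes marond.
Using R13, marond makes zelorn.
Using R8, zelorn makes ashtal.

Yes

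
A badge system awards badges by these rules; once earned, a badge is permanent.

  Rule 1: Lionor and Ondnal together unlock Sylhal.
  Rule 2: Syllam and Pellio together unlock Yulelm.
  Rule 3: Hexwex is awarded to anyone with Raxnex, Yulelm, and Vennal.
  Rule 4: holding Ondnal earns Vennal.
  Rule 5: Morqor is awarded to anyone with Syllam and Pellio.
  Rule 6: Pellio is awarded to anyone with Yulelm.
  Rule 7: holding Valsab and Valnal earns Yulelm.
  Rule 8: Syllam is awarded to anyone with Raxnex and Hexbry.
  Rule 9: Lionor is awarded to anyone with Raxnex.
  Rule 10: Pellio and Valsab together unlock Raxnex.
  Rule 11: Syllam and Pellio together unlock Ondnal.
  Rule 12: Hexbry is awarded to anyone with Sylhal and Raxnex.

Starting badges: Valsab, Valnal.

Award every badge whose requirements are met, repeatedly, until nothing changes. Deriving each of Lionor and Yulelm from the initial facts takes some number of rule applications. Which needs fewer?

Yulelm: With Valsab and Valnal, Yulelm is earned (Rule 7). [1 rule application]
Lionor: With Valsab and Valnal, Yulelm is earned (Rule 7). With Yulelm, Pellio is earned (Rule 6). With Pellio and Valsab, Raxnex is earned (Rule 10). With Raxnex, Lionor is earned (Rule 9). [4 rule applications]
Yulelm needs fewer.

Yulelm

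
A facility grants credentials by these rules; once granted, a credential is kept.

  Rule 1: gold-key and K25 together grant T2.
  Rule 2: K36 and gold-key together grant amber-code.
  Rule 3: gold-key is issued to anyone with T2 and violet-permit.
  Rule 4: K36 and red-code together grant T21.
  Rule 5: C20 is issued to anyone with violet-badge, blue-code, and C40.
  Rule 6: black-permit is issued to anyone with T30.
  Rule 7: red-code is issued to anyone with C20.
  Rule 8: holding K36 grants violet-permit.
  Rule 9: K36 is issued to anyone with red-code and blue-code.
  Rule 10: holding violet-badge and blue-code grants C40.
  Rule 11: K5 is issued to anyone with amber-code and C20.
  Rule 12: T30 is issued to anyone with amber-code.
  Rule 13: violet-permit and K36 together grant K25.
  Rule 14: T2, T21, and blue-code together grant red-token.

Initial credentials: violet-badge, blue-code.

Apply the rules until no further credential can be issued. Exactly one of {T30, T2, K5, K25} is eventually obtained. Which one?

K25

Holding violet-badge and blue-code grants C40 (Rule 10).
Holding violet-badge, blue-code, and C40 grants C20 (Rule 5).
Holding C20 grants red-code (Rule 7).
Holding red-code and blue-code grants K36 (Rule 9).
Holding K36 grants violet-permit (Rule 8).
Holding violet-permit and K36 grants K25 (Rule 13).
T2 would need gold-key and K25 (Rule 1), but gold-key is never granted. K5 would need amber-code and C20 (Rule 11), but amber-code is never granted. T30 would need amber-code (Rule 12), but amber-code is never granted.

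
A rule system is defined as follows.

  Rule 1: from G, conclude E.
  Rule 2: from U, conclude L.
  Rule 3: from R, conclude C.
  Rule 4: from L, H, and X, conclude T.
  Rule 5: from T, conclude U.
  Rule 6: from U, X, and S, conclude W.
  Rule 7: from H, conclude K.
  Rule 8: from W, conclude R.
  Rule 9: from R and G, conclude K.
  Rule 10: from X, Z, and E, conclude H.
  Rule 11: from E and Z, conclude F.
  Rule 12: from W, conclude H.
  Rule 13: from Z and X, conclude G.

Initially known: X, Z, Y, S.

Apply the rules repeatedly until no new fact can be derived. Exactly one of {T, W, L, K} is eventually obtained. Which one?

K

From Z and X, Rule 13 gives G.
From G, Rule 1 gives E.
X, Z, and E hold, so H follows (Rule 10).
From H, Rule 7 gives K.
L would need U (Rule 2), but U is never established. W would need U, X, and S (Rule 6), but U is never established. T would need L, H, and X (Rule 4), but L is never established.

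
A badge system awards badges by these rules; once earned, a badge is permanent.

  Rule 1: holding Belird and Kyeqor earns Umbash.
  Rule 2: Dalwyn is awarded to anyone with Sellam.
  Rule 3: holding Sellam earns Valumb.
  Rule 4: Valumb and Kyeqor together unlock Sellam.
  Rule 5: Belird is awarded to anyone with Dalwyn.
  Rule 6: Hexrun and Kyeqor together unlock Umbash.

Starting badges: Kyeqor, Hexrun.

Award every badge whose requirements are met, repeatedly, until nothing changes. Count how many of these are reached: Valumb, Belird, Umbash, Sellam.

1

With Hexrun and Kyeqor, Umbash is earned (Rule 6).
Valumb would need Sellam (Rule 3), but Sellam is never earned.
Belird would need Dalwyn (Rule 5), but Dalwyn is never earned.
Umbash: reached.
Sellam would need Valumb and Kyeqor (Rule 4), but Valumb is never earned.
Reached: Umbash — 1 of the 4.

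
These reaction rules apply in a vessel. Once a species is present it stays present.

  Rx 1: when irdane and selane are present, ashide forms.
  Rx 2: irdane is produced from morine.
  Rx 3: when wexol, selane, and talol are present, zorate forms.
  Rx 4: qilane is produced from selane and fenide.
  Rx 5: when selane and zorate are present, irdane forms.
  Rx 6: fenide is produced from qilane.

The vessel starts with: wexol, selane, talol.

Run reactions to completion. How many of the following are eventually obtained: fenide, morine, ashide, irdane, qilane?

wexol, selane, and talol present → zorate forms (Rx 3).
selane and zorate present → irdane forms (Rx 5).
irdane and selane present → ashide forms (Rx 1).
fenide would need qilane (Rx 6), but qilane never forms.
No rule produces morine, and it is not given.
ashide: reached.
irdane: reached.
qilane would need selane and fenide (Rx 4), but fenide never forms.
Reached: ashide and irdane — 2 of the 5.

2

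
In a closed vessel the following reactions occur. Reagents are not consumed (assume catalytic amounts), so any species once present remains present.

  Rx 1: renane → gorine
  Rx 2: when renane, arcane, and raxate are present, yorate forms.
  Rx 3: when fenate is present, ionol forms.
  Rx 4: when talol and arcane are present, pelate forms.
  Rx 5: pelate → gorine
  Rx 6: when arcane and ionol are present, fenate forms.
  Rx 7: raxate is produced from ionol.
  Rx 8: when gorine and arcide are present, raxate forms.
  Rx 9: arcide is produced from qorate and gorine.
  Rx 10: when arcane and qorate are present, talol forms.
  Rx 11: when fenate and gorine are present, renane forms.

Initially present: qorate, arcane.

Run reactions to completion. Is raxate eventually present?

arcane and qorate present → talol forms (Rx 10).
talol and arcane present → pelate forms (Rx 4).
pelate present → gorine forms (Rx 5).
qorate and gorine present → arcide forms (Rx 9).
gorine and arcide present → raxate forms (Rx 8).

Yes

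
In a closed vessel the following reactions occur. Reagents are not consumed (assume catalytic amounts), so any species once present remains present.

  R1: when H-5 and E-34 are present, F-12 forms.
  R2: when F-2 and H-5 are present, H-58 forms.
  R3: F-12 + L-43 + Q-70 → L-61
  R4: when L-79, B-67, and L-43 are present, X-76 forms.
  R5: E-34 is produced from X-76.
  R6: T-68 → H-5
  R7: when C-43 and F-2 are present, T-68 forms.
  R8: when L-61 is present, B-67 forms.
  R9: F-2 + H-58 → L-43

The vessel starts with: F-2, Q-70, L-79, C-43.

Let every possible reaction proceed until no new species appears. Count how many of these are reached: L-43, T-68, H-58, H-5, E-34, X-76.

C-43 and F-2 present → T-68 forms (R7).
T-68 present → H-5 forms (R6).
F-2 and H-5 present → H-58 forms (R2).
F-2 and H-58 present → L-43 forms (R9).
L-43: reached.
T-68: reached.
H-58: reached.
H-5: reached.
E-34 would need X-76 (R5), but X-76 never forms.
X-76 would need L-79, B-67, and L-43 (R4), but B-67 never forms.
Reached: L-43, T-68, H-58, and H-5 — 4 of the 6.

4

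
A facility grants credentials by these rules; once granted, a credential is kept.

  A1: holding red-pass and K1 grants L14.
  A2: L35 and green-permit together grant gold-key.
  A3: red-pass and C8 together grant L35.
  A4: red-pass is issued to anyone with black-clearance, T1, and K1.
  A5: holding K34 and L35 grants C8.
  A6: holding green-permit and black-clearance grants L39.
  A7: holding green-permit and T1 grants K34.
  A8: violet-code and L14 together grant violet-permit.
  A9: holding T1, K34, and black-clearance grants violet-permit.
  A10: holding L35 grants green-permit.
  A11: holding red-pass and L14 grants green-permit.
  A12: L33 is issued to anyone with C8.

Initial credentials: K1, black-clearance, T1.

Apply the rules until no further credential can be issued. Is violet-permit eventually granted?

Holding black-clearance, T1, and K1 grants red-pass (A4).
Holding red-pass and K1 grants L14 (A1).
Holding red-pass and L14 grants green-permit (A11).
Holding green-permit and T1 grants K34 (A7).
Holding T1, K34, and black-clearance grants violet-permit (A9).

Yes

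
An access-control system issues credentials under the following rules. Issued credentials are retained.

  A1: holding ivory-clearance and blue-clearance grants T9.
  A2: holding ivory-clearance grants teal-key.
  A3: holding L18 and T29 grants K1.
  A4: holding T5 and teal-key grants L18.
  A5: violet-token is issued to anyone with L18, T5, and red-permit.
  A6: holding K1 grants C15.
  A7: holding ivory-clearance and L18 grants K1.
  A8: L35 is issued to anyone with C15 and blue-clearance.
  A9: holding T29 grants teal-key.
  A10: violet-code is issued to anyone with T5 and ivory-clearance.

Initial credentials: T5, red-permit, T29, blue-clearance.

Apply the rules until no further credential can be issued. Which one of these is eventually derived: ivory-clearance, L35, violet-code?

L35

Holding T29 grants teal-key (A9).
Holding T5 and teal-key grants L18 (A4).
Holding L18 and T29 grants K1 (A3).
Holding K1 grants C15 (A6).
Holding C15 and blue-clearance grants L35 (A8).
No rule produces ivory-clearance, and it is not given. violet-code would need T5 and ivory-clearance (A10), but ivory-clearance is never granted.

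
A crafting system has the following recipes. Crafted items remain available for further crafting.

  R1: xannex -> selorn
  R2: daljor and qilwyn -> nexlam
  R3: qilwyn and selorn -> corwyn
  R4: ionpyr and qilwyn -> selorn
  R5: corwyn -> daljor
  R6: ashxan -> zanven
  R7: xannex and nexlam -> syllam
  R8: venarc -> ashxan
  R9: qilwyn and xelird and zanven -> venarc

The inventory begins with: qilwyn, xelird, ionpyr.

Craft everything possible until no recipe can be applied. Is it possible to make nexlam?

Yes

Using R4, ionpyr and qilwyn make selorn.
Using R3, qilwyn and selorn make corwyn.
Using R5, corwyn makes daljor.
daljor and qilwyn -> nexlam (R2).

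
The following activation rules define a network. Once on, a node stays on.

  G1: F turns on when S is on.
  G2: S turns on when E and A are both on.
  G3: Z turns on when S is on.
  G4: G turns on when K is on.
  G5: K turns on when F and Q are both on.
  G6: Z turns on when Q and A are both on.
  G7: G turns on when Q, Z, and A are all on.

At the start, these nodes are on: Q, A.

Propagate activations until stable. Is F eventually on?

F would need S (G1), but S never turns on.

No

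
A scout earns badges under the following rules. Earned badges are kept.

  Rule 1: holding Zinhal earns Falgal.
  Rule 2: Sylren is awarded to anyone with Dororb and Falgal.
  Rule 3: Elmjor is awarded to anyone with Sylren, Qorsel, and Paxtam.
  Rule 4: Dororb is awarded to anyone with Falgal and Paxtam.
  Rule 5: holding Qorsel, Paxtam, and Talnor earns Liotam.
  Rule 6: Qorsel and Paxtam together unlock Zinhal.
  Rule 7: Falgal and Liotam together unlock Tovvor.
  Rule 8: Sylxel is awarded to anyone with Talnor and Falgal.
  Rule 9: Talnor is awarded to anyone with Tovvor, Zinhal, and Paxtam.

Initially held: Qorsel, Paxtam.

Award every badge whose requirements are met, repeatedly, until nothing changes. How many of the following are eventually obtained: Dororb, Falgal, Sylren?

With Qorsel and Paxtam, Zinhal is earned (Rule 6).
With Zinhal, Falgal is earned (Rule 1).
With Falgal and Paxtam, Dororb is earned (Rule 4).
With Dororb and Falgal, Sylren is earned (Rule 2).
Dororb: reached.
Falgal: reached.
Sylren: reached.
All 3 are reached.

3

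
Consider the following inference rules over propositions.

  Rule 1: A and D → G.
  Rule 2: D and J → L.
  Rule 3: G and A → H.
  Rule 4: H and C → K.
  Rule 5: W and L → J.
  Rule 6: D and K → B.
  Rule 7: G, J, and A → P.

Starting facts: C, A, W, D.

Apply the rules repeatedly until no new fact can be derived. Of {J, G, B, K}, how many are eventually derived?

A and D hold, so G follows (Rule 1).
From G and A, Rule 3 gives H.
From H and C, Rule 4 gives K.
D and K hold, so B follows (Rule 6).
J would need W and L (Rule 5), but L is never established.
G: reached.
B: reached.
K: reached.
Reached: G, B, and K — 3 of the 4.

3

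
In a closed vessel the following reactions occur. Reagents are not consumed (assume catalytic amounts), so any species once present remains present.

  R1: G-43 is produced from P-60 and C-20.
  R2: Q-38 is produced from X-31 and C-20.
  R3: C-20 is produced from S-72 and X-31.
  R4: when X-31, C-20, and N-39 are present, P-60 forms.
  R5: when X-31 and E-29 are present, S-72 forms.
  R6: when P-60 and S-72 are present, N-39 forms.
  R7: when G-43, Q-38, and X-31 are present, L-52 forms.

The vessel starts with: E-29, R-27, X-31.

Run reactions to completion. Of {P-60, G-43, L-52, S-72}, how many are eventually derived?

X-31 and E-29 present → S-72 forms (R5).
P-60 would need X-31, C-20, and N-39 (R4), but N-39 never forms.
G-43 would need P-60 and C-20 (R1), but P-60 never forms.
L-52 would need G-43, Q-38, and X-31 (R7), but G-43 never forms.
S-72: reached.
Reached: S-72 — 1 of the 4.

1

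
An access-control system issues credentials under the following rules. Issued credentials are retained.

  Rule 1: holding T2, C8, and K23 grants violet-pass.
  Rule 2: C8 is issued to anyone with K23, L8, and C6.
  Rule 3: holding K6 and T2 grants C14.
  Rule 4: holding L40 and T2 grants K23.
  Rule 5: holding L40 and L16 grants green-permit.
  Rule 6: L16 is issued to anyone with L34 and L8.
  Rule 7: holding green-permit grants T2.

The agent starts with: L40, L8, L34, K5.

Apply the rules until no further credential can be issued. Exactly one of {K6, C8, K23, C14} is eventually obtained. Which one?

Holding L34 and L8 grants L16 (Rule 6).
Holding L40 and L16 grants green-permit (Rule 5).
Holding green-permit grants T2 (Rule 7).
Holding L40 and T2 grants K23 (Rule 4).
C8 would need K23, L8, and C6 (Rule 2), but C6 is never granted. No rule produces K6, and it is not given. C14 would need K6 and T2 (Rule 3), but K6 is never granted.

K23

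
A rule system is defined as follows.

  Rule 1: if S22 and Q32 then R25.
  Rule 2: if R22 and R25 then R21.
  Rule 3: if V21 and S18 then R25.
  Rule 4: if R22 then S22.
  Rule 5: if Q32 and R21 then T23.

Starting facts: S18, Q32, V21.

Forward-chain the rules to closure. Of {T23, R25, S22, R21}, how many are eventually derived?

From V21 and S18, Rule 3 gives R25.
T23 would need Q32 and R21 (Rule 5), but R21 is never established.
R25: reached.
S22 would need R22 (Rule 4), but R22 is never established.
R21 would need R22 and R25 (Rule 2), but R22 is never established.
Reached: R25 — 1 of the 4.

1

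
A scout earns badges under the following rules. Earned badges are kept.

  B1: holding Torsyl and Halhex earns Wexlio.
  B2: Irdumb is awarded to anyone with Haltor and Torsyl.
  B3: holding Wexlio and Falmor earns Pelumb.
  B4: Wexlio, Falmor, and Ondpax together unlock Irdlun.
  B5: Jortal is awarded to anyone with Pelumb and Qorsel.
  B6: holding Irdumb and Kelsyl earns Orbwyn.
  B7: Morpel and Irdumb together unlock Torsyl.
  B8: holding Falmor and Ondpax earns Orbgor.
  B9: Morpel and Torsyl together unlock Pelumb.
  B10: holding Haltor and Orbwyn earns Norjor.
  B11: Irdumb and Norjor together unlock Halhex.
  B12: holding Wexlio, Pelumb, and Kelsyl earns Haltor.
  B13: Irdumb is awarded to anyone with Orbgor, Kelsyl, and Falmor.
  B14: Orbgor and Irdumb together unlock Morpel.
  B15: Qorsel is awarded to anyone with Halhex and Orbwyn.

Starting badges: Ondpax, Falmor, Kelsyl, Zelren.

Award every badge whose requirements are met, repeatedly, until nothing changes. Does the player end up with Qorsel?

Qorsel would need Halhex and Orbwyn (B15), but Halhex is never earned.

No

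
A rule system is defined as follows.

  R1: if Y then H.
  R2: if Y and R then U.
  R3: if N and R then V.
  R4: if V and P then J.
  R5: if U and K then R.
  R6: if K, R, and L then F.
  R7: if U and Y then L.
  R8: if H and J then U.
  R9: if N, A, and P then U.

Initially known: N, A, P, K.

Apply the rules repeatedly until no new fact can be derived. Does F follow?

No

F would need K, R, and L (R6), but L is never established.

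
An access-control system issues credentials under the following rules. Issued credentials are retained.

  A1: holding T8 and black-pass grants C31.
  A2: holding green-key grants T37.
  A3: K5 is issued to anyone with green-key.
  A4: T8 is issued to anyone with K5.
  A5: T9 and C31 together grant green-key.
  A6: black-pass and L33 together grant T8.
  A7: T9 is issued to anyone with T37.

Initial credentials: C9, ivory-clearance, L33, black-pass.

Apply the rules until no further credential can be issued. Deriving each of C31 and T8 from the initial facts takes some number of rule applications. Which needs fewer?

T8

T8: Holding black-pass and L33 grants T8 (A6). [1 rule application]
C31: Holding black-pass and L33 grants T8 (A6). Holding T8 and black-pass grants C31 (A1). [2 rule applications]
T8 needs fewer.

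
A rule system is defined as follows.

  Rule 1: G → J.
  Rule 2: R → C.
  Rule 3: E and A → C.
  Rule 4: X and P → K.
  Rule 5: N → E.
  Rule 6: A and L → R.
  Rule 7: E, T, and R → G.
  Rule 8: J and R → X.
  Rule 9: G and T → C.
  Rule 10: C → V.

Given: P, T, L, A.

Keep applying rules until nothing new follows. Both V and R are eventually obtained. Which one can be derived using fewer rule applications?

R: From A and L, Rule 6 gives R. [1 rule application]
V: From A and L, Rule 6 gives R. R holds, so C follows (Rule 2). From C, Rule 10 gives V. [3 rule applications]
R needs fewer.

R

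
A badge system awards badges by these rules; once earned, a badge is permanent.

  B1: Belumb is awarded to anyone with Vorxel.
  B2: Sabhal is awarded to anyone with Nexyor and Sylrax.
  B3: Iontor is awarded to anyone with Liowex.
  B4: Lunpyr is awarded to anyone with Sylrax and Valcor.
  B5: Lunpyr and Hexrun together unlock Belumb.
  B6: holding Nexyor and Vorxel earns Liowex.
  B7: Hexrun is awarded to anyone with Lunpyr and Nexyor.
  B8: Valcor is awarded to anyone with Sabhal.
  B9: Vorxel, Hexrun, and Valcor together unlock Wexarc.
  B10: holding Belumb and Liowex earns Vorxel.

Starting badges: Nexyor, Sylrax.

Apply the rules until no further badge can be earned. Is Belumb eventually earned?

Yes

With Nexyor and Sylrax, Sabhal is earned (B2).
With Sabhal, Valcor is earned (B8).
With Sylrax and Valcor, Lunpyr is earned (B4).
With Lunpyr and Nexyor, Hexrun is earned (B7).
With Lunpyr and Hexrun, Belumb is earned (B5).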